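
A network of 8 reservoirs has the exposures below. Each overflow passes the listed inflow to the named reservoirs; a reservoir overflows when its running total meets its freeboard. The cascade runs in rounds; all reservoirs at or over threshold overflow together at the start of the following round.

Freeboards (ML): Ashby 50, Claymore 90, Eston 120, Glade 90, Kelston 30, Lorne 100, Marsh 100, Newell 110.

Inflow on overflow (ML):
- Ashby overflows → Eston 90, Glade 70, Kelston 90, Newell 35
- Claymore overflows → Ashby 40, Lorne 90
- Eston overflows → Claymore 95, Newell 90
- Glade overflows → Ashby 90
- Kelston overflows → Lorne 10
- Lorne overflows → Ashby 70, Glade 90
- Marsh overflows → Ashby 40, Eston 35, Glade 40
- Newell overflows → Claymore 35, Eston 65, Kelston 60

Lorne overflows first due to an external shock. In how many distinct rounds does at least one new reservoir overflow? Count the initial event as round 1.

Round 1 — Lorne overflows (initial).
  Ashby: +70 → 70 ≥ 50
  Glade: +90 → 90 ≥ 90
Round 2 — Ashby, Glade overflow.
  Eston: +90 → 90 < 120
  Kelston: +90 → 90 ≥ 30
  Newell: +35 → 35 < 110
Round 3 — Kelston overflows.
No further overflows.

3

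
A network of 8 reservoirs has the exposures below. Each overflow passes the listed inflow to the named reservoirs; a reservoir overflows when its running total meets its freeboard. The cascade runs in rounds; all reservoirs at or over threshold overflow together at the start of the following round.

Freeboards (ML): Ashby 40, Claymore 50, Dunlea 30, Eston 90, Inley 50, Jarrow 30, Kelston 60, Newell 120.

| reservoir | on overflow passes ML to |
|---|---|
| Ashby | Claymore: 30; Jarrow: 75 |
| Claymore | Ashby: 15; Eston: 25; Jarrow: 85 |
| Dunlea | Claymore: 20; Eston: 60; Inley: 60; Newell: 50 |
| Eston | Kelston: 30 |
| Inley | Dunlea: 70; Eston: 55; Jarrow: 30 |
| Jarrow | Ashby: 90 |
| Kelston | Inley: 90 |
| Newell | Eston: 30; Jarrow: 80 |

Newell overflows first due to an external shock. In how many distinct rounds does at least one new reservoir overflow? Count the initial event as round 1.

3

Round 1 — Newell overflows (initial).
  Eston: +30 → 30 < 90
  Jarrow: +80 → 80 ≥ 30
Round 2 — Jarrow overflows.
  Ashby: +90 → 90 ≥ 40
Round 3 — Ashby overflows.
  Claymore: +30 → 30 < 50
No further overflows.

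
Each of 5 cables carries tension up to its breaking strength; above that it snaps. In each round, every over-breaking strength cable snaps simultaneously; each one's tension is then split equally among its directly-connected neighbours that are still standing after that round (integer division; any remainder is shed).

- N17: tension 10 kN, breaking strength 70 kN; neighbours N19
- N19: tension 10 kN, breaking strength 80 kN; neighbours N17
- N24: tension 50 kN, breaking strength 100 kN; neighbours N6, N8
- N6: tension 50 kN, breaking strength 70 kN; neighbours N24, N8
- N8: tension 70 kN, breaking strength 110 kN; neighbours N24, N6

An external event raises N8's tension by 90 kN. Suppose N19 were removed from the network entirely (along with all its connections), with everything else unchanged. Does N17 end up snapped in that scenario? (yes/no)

no

With N19 removed:
Round 1 — N8 at 160 > 110. N8 snaps.
  N8 sheds 160 kN to N24, N6: 80 each.
    N24: 50+80 = 130 > 100
    N6: 50+80 = 130 > 70
Round 2 — N24, N6 snap.
  N24 sheds 130 kN: no online neighbours, lost.
  N6 sheds 130 kN: no online neighbours, lost.
No further breaks.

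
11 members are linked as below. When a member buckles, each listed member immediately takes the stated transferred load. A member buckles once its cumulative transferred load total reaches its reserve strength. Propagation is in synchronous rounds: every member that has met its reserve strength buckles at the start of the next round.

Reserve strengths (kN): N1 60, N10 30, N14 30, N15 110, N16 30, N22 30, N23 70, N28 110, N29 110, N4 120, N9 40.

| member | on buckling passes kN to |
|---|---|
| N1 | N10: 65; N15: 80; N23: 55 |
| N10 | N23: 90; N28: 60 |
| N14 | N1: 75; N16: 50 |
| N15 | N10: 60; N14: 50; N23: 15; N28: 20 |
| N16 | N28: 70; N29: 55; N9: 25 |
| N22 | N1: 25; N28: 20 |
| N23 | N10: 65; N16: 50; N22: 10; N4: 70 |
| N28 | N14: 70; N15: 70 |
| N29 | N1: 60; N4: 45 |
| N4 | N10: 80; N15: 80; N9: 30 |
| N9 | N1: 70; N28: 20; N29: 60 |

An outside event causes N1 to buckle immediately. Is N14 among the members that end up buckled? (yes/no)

yes

Round 1 — N1 buckles (initial).
  N10: +65 → 65 ≥ 30
  N15: +80 → 80 < 110
  N23: +55 → 55 < 70
Round 2 — N10 buckles.
  N23: +90 → 145 ≥ 70
  N28: +60 → 60 < 110
Round 3 — N23 buckles.
  N16: +50 → 50 ≥ 30
  N22: +10 → 10 < 30
  N4: +70 → 70 < 120
Round 4 — N16 buckles.
  N28: +70 → 130 ≥ 110
  N29: +55 → 55 < 110
  N9: +25 → 25 < 40
Round 5 — N28 buckles.
  N14: +70 → 70 ≥ 30
  N15: +70 → 150 ≥ 110
Round 6 — N14, N15 buckle.
No further bucklings.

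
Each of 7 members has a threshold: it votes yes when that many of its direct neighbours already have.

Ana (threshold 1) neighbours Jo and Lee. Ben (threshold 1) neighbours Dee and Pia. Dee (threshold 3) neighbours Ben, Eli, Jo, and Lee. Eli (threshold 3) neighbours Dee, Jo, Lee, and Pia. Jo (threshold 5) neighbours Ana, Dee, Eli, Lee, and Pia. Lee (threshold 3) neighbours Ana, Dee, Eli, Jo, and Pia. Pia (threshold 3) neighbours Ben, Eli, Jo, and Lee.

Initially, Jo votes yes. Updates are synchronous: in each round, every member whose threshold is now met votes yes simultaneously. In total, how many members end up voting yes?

Round 1 — Jo votes yes (initial).
Round 2 — checking thresholds:
  Ana: 1 of 2 neighbours ≥ 1, votes yes.
  Dee: 1 of 4 neighbours < 3, not yet.
  Eli: 1 of 4 neighbours < 3, not yet.
  Lee: 1 of 5 neighbours < 3, not yet.
  Pia: 1 of 4 neighbours < 3, not yet.
Round 3 — no new yes votes; cascade stops.

2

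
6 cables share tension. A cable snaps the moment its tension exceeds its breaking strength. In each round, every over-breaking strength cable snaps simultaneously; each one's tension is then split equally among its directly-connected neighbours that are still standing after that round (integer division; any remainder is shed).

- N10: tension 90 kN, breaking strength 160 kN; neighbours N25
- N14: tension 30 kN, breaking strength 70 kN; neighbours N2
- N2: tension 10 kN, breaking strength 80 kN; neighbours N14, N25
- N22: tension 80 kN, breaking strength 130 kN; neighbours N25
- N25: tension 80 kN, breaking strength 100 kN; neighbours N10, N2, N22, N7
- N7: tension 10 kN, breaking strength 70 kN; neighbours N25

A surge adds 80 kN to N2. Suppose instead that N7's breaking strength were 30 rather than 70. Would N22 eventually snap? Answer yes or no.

no

With N7's breaking strength at 30:
Round 1 — N2 at 90 > 80. N2 snaps.
  N2 sheds 90 kN to N14, N25: 45 each.
    N14: 30+45 = 75 > 70
    N25: 80+45 = 125 > 100
Round 2 — N14, N25 snap.
  N14 sheds 75 kN: no online neighbours, lost.
  N25 sheds 125 kN to N10, N22, N7: 41 each (2 lost).
    N10: 90+41 = 131 ≤ 160
    N22: 80+41 = 121 ≤ 130
    N7: 10+41 = 51 > 30
Round 3 — N7 snaps.
  N7 sheds 51 kN: no online neighbours, lost.
No further breaks.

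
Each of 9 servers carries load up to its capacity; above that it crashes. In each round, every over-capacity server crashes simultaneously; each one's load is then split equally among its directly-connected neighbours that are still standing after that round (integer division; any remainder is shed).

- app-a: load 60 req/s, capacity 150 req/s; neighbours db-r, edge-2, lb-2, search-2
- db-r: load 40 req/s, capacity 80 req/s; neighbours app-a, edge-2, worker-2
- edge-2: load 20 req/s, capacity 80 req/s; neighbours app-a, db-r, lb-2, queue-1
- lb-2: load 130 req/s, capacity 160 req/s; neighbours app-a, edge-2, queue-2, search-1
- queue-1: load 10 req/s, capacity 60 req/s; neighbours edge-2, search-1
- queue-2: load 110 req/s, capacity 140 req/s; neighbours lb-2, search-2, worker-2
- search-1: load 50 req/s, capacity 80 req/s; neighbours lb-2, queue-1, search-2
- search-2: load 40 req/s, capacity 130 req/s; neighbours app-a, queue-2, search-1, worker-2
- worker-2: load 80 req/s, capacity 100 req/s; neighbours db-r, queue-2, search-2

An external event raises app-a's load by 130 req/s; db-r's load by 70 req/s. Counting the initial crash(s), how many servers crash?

Round 1 — app-a at 190 > 150; db-r at 110 > 80. app-a, db-r crash.
  app-a sheds 190 req/s to edge-2, lb-2, search-2: 63 each (1 lost).
    edge-2: 20+63 = 83 > 80
    lb-2: 130+63 = 193 > 160
    search-2: 40+63 = 103 ≤ 130
  db-r sheds 110 req/s to edge-2, worker-2: 55 each.
    edge-2: 83+55 = 138 > 80
    worker-2: 80+55 = 135 > 100
Round 2 — edge-2, lb-2, worker-2 crash.
  edge-2 sheds 138 req/s to queue-1: 138 each.
    queue-1: 10+138 = 148 > 60
  lb-2 sheds 193 req/s to queue-2, search-1: 96 each (1 lost).
    queue-2: 110+96 = 206 > 140
    search-1: 50+96 = 146 > 80
  worker-2 sheds 135 req/s to queue-2, search-2: 67 each (1 lost).
    queue-2: 206+67 = 273 > 140
    search-2: 103+67 = 170 > 130
Round 3 — queue-1, queue-2, search-1, search-2 crash.
  queue-1 sheds 148 req/s: no online neighbours, lost.
  queue-2 sheds 273 req/s: no online neighbours, lost.
  search-1 sheds 146 req/s: no online neighbours, lost.
  search-2 sheds 170 req/s: no online neighbours, lost.
No further crashes.

9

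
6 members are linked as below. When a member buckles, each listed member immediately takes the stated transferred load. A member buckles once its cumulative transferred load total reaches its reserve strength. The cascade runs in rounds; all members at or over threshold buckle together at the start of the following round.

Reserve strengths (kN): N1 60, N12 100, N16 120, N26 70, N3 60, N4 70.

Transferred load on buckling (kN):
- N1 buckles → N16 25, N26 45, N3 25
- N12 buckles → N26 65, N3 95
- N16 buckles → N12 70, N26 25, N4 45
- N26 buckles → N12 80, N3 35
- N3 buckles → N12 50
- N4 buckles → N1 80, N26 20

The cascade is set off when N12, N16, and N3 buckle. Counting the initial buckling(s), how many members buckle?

4

Round 1 — N12, N16, N3 buckle (initial).
  N26: +65+25 → 90 ≥ 70
  N4: +45 → 45 < 70
Round 2 — N26 buckles.
No further bucklings.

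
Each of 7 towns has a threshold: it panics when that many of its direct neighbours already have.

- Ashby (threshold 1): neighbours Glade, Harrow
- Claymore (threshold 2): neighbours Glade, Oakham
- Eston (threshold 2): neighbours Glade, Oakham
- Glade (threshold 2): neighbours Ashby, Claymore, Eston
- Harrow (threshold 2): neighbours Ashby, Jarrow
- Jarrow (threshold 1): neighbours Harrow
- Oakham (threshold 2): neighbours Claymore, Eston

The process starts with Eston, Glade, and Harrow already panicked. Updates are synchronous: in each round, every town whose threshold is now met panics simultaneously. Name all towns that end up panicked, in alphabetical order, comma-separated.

Ashby, Eston, Glade, Harrow, Jarrow

Round 1 — Eston, Glade, Harrow panic (initial).
Round 2 — checking thresholds:
  Ashby: 2 of 2 neighbours ≥ 1, panics.
  Claymore: 1 of 2 neighbours < 2, below threshold.
  Jarrow: 1 of 1 neighbours ≥ 1, panics.
  Oakham: 1 of 2 neighbours < 2, below threshold.
Round 3 — no new panics; cascade stops.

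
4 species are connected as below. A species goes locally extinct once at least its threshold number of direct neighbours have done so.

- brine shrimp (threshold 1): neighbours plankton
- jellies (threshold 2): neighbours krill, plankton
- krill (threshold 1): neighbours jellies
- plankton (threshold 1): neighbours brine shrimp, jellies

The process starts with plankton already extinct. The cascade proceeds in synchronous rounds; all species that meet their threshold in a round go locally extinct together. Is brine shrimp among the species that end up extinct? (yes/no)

yes

Round 1 — plankton goes locally extinct (initial).
Round 2 — checking thresholds:
  brine shrimp: 1 of 1 neighbours ≥ 1, goes locally extinct.
  jellies: 1 of 2 neighbours < 2, not yet.
Round 3 — no new extinctions; cascade stops.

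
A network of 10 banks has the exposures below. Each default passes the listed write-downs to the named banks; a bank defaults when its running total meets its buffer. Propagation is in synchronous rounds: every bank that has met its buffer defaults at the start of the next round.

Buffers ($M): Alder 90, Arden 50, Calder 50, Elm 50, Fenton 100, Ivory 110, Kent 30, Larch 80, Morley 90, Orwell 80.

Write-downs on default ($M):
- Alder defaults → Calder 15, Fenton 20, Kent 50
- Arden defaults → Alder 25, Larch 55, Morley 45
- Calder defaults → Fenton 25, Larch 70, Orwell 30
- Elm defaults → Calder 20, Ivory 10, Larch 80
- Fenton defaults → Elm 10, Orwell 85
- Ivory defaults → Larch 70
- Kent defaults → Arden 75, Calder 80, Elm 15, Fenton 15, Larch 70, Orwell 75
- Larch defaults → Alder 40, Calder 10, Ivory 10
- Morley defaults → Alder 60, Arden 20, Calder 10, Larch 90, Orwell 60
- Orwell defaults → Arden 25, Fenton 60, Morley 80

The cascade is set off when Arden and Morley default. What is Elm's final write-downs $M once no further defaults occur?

25

Round 1 — Arden, Morley default (initial).
  Alder: +25+60 → 85 < 90
  Calder: +10 → 10 < 50
  Larch: +55+90 → 145 ≥ 80
  Orwell: +60 → 60 < 80
Round 2 — Larch defaults.
  Alder: +40 → 125 ≥ 90
  Calder: +10 → 20 < 50
  Ivory: +10 → 10 < 110
Round 3 — Alder defaults.
  Calder: +15 → 35 < 50
  Fenton: +20 → 20 < 100
  Kent: +50 → 50 ≥ 30
Round 4 — Kent defaults.
  Calder: +80 → 115 ≥ 50
  Elm: +15 → 15 < 50
  Fenton: +15 → 35 < 100
  Orwell: +75 → 135 ≥ 80
Round 5 — Calder, Orwell default.
  Fenton: +25+60 → 120 ≥ 100
Round 6 — Fenton defaults.
  Elm: +10 → 25 < 50
No further defaults.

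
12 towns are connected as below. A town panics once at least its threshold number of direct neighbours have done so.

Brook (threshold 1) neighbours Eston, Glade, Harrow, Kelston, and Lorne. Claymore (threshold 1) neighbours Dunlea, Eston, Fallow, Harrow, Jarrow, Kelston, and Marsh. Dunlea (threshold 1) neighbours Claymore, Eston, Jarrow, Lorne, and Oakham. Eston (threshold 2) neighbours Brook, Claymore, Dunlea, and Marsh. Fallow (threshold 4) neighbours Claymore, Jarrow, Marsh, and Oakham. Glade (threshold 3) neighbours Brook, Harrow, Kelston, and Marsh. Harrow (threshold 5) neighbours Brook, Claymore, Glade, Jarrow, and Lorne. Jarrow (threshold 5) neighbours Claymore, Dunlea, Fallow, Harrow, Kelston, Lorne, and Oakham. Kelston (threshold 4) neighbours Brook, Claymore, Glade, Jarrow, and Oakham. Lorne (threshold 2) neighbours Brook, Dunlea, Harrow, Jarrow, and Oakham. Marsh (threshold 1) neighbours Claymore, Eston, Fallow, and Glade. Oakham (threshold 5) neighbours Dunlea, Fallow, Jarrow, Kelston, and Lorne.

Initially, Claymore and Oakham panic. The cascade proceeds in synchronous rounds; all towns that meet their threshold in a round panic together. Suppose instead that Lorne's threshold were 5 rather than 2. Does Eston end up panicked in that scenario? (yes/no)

With Lorne's threshold at 5:
Round 1 — Claymore, Oakham panic (initial).
Round 2 — checking thresholds:
  Dunlea: 2 of 5 neighbours ≥ 1, panics.
  Eston: 1 of 4 neighbours < 2, not yet.
  Fallow: 2 of 4 neighbours < 4, not yet.
  Harrow: 1 of 5 neighbours < 5, not yet.
  Jarrow: 2 of 7 neighbours < 5, not yet.
  Kelston: 2 of 5 neighbours < 4, not yet.
  Lorne: 1 of 5 neighbours < 5, not yet.
  Marsh: 1 of 4 neighbours ≥ 1, panics.
Round 3 — checking thresholds:
  Eston: 3 of 4 neighbours ≥ 2, panics.
  Fallow: 3 of 4 neighbours < 4, not yet.
  Glade: 1 of 4 neighbours < 3, not yet.
  Harrow: 1 of 5 neighbours < 5, not yet.
  Jarrow: 3 of 7 neighbours < 5, not yet.
  Kelston: 2 of 5 neighbours < 4, not yet.
  Lorne: 2 of 5 neighbours < 5, not yet.
Round 4 — checking thresholds:
  Brook: 1 of 5 neighbours ≥ 1, panics.
  Fallow: 3 of 4 neighbours < 4, not yet.
  Glade: 1 of 4 neighbours < 3, not yet.
  Harrow: 1 of 5 neighbours < 5, not yet.
  Jarrow: 3 of 7 neighbours < 5, not yet.
  Kelston: 2 of 5 neighbours < 4, not yet.
  Lorne: 2 of 5 neighbours < 5, not yet.
Round 5 — no new panics; cascade stops.

yes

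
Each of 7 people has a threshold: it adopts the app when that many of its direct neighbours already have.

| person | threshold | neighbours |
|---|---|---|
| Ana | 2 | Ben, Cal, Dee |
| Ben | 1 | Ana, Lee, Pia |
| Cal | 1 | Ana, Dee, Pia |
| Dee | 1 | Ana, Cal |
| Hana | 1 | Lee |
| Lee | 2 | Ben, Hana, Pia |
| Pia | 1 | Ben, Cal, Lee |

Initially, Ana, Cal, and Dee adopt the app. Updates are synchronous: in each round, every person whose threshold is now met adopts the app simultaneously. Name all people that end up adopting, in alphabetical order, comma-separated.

Ana, Ben, Cal, Dee, Hana, Lee, Pia

Round 1 — Ana, Cal, Dee adopt the app (initial).
Round 2 — checking thresholds:
  Ben: 1 of 3 neighbours ≥ 1, adopts the app.
  Pia: 1 of 3 neighbours ≥ 1, adopts the app.
Round 3 — checking thresholds:
  Lee: 2 of 3 neighbours ≥ 2, adopts the app.
Round 4 — checking thresholds:
  Hana: 1 of 1 neighbours ≥ 1, adopts the app.
Round 5 — no new adoptions; cascade stops.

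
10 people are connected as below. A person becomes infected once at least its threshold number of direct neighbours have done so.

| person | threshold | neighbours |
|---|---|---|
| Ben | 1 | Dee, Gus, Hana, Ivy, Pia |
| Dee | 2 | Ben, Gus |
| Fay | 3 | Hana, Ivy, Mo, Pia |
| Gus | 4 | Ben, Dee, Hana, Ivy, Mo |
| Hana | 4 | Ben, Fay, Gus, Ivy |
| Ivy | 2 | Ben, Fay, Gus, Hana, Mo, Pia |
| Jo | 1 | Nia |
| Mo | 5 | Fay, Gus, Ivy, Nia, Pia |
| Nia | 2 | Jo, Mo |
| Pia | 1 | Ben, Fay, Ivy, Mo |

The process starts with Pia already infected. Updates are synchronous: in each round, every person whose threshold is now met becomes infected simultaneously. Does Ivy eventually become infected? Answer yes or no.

Round 1 — Pia becomes infected (initial).
Round 2 — checking thresholds:
  Ben: 1 of 5 neighbours ≥ 1, becomes infected.
  Fay: 1 of 4 neighbours < 3, holds.
  Ivy: 1 of 6 neighbours < 2, holds.
  Mo: 1 of 5 neighbours < 5, holds.
Round 3 — checking thresholds:
  Dee: 1 of 2 neighbours < 2, holds.
  Fay: 1 of 4 neighbours < 3, holds.
  Gus: 1 of 5 neighbours < 4, holds.
  Hana: 1 of 4 neighbours < 4, holds.
  Ivy: 2 of 6 neighbours ≥ 2, becomes infected.
  Mo: 1 of 5 neighbours < 5, holds.
Round 4 — no new infections; cascade stops.

yes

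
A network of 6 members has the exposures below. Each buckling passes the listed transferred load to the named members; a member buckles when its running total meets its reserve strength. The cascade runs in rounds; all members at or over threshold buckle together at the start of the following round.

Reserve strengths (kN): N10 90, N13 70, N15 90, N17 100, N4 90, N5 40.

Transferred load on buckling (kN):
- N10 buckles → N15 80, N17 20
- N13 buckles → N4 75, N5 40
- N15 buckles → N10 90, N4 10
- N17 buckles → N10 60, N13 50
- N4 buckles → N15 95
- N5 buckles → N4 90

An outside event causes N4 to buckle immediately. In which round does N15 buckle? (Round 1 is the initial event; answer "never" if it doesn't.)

Round 1 — N4 buckles (initial).
  N15: +95 → 95 ≥ 90
Round 2 — N15 buckles.
  N10: +90 → 90 ≥ 90
Round 3 — N10 buckles.
  N17: +20 → 20 < 100
No further bucklings.

2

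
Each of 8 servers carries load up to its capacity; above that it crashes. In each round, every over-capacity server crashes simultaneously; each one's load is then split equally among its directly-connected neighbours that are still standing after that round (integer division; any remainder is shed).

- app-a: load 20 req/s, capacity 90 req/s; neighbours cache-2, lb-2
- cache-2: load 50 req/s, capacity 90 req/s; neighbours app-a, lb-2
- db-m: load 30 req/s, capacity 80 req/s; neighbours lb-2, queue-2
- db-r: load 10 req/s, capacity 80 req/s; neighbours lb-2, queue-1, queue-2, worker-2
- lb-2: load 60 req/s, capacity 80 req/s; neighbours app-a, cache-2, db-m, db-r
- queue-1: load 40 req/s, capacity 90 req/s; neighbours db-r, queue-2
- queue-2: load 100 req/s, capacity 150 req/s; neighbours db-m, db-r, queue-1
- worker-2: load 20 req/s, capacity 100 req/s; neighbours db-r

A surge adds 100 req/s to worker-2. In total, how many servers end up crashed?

3

Round 1 — worker-2 at 120 > 100. worker-2 crashes.
  worker-2 sheds 120 req/s to db-r: 120 each.
    db-r: 10+120 = 130 > 80
Round 2 — db-r crashes.
  db-r sheds 130 req/s to lb-2, queue-1, queue-2: 43 each (1 lost).
    lb-2: 60+43 = 103 > 80
    queue-1: 40+43 = 83 ≤ 90
    queue-2: 100+43 = 143 ≤ 150
Round 3 — lb-2 crashes.
  lb-2 sheds 103 req/s to app-a, cache-2, db-m: 34 each (1 lost).
    app-a: 20+34 = 54 ≤ 90
    cache-2: 50+34 = 84 ≤ 90
    db-m: 30+34 = 64 ≤ 80
No further crashes.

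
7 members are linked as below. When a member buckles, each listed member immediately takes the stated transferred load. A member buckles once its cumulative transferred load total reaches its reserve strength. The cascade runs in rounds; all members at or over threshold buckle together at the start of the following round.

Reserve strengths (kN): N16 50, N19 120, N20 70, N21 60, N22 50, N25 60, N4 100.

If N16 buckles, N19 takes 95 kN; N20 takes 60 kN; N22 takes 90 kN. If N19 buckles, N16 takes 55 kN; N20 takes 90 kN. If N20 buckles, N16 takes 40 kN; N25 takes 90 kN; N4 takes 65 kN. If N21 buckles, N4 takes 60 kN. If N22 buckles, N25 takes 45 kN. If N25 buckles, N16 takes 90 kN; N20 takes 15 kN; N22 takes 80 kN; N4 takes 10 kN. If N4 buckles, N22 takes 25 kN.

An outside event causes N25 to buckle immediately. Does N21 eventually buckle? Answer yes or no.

Round 1 — N25 buckles (initial).
  N16: +90 → 90 ≥ 50
  N20: +15 → 15 < 70
  N22: +80 → 80 ≥ 50
  N4: +10 → 10 < 100
Round 2 — N16, N22 buckle.
  N19: +95 → 95 < 120
  N20: +60 → 75 ≥ 70
Round 3 — N20 buckles.
  N4: +65 → 75 < 100
No further bucklings.

no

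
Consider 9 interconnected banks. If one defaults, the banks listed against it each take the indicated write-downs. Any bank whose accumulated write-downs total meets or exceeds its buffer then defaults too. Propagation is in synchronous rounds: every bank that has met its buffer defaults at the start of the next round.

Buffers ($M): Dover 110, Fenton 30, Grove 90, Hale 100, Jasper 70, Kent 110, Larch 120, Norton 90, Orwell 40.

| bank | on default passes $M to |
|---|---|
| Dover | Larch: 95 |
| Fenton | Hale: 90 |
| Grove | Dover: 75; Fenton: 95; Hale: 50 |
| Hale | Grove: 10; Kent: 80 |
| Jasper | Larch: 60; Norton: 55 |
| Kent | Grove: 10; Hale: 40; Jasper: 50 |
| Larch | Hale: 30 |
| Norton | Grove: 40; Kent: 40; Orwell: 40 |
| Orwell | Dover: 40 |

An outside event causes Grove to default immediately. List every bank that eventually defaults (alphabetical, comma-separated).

Round 1 — Grove defaults (initial).
  Dover: +75 → 75 < 110
  Fenton: +95 → 95 ≥ 30
  Hale: +50 → 50 < 100
Round 2 — Fenton defaults.
  Hale: +90 → 140 ≥ 100
Round 3 — Hale defaults.
  Kent: +80 → 80 < 110
No further defaults.

Fenton, Grove, Hale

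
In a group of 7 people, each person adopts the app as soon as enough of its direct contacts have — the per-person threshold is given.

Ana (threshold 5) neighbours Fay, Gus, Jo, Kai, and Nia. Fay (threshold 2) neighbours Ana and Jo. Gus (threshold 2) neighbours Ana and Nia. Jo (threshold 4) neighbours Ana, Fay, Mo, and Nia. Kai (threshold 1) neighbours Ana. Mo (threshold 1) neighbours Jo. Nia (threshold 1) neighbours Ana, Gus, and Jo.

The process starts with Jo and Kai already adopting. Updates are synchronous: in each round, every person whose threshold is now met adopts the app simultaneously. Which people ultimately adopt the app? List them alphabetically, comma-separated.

Round 1 — Jo, Kai adopt the app (initial).
Round 2 — checking thresholds:
  Ana: 2 of 5 neighbours < 5, holds.
  Fay: 1 of 2 neighbours < 2, holds.
  Mo: 1 of 1 neighbours ≥ 1, adopts the app.
  Nia: 1 of 3 neighbours ≥ 1, adopts the app.
Round 3 — no new adoptions; cascade stops.

Jo, Kai, Mo, Nia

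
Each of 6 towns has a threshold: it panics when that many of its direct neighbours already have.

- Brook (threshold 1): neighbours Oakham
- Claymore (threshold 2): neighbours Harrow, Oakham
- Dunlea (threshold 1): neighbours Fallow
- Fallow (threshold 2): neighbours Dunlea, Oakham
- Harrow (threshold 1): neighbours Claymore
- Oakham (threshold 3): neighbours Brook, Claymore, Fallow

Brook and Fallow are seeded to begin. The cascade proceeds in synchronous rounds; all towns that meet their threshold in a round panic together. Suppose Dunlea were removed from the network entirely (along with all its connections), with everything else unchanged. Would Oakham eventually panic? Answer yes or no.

With Dunlea removed:
Round 1 — Brook, Fallow panic (initial).
Round 2 — no new panics; cascade stops.

no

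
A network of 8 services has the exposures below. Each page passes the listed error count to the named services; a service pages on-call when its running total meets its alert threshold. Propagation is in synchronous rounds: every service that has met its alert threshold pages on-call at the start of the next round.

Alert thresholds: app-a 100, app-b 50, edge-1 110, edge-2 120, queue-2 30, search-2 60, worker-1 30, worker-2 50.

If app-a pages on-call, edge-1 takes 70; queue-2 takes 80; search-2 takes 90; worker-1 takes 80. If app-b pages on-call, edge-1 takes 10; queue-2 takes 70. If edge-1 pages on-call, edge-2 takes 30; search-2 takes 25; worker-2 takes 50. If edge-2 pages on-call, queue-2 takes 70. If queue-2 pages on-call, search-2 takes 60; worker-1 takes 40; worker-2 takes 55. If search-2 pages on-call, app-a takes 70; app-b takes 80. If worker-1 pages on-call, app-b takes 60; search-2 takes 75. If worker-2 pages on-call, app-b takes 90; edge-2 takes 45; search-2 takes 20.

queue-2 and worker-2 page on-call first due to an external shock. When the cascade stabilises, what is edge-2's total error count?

Round 1 — queue-2, worker-2 page on-call (initial).
  app-b: +90 → 90 ≥ 50
  edge-2: +45 → 45 < 120
  search-2: +60+20 → 80 ≥ 60
  worker-1: +40 → 40 ≥ 30
Round 2 — app-b, search-2, worker-1 page on-call.
  app-a: +70 → 70 < 100
  edge-1: +10 → 10 < 110
No further pages.

45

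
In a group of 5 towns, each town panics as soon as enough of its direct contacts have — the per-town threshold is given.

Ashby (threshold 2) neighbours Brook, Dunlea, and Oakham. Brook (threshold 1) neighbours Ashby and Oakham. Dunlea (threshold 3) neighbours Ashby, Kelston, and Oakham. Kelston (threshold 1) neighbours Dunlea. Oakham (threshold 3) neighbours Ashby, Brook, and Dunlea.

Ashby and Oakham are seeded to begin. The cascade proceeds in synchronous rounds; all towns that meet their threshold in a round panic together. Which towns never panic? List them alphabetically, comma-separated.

Round 1 — Ashby, Oakham panic (initial).
Round 2 — checking thresholds:
  Brook: 2 of 2 neighbours ≥ 1, panics.
  Dunlea: 2 of 3 neighbours < 3, holds.
Round 3 — no new panics; cascade stops.

Dunlea, Kelston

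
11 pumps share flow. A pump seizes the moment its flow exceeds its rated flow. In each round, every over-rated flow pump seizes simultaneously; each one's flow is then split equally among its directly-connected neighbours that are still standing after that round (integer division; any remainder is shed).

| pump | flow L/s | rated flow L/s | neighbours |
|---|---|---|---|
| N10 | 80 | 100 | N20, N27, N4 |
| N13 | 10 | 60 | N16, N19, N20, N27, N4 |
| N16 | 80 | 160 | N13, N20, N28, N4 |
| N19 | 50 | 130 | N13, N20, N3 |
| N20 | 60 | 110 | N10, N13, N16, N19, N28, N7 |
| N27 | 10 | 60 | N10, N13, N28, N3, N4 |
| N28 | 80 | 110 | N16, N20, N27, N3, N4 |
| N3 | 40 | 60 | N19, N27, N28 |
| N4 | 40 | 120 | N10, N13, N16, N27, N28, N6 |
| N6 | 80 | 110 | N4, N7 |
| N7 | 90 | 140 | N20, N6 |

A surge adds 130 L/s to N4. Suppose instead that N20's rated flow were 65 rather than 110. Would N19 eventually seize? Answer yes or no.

yes

With N20's rated flow at 65:
Round 1 — N4 at 170 > 120. N4 seizes.
  N4 sheds 170 L/s to N10, N13, N16, N27, N28, N6: 28 each (2 lost).
    N10: 80+28 = 108 > 100
    N13: 10+28 = 38 ≤ 60
    N16: 80+28 = 108 ≤ 160
    N27: 10+28 = 38 ≤ 60
    N28: 80+28 = 108 ≤ 110
    N6: 80+28 = 108 ≤ 110
Round 2 — N10 seizes.
  N10 sheds 108 L/s to N20, N27: 54 each.
    N20: 60+54 = 114 > 65
    N27: 38+54 = 92 > 60
Round 3 — N20, N27 seize.
  N20 sheds 114 L/s to N13, N16, N19, N28, N7: 22 each (4 lost).
    N13: 38+22 = 60 ≤ 60
    N16: 108+22 = 130 ≤ 160
    N19: 50+22 = 72 ≤ 130
    N28: 108+22 = 130 > 110
    N7: 90+22 = 112 ≤ 140
  N27 sheds 92 L/s to N13, N28, N3: 30 each (2 lost).
    N13: 60+30 = 90 > 60
    N28: 130+30 = 160 > 110
    N3: 40+30 = 70 > 60
Round 4 — N13, N28, N3 seize.
  N13 sheds 90 L/s to N16, N19: 45 each.
    N16: 130+45 = 175 > 160
    N19: 72+45 = 117 ≤ 130
  N28 sheds 160 L/s to N16: 160 each.
    N16: 175+160 = 335 > 160
  N3 sheds 70 L/s to N19: 70 each.
    N19: 117+70 = 187 > 130
Round 5 — N16, N19 seize.
  N16 sheds 335 L/s: no online neighbours, lost.
  N19 sheds 187 L/s: no online neighbours, lost.
No further seizures.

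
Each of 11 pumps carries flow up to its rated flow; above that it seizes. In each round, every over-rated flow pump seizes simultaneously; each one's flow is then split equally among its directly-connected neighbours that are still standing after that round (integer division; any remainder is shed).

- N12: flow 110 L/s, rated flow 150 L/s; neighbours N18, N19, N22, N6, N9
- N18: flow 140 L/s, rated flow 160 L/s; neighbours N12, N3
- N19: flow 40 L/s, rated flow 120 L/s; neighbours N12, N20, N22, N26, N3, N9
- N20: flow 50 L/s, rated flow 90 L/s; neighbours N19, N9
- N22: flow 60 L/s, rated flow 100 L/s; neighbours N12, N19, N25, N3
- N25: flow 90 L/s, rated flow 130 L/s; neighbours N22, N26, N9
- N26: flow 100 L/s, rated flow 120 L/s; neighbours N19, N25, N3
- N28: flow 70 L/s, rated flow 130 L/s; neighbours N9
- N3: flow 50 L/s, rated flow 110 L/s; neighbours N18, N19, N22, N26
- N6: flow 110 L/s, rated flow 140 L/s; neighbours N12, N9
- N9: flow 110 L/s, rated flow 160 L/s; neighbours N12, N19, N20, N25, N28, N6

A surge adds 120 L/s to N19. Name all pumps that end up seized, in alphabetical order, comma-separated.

N12, N18, N19, N20, N22, N25, N26, N3, N6, N9

Round 1 — N19 at 160 > 120. N19 seizes.
  N19 sheds 160 L/s to N12, N20, N22, N26, N3, N9: 26 each (4 lost).
    N12: 110+26 = 136 ≤ 150
    N20: 50+26 = 76 ≤ 90
    N22: 60+26 = 86 ≤ 100
    N26: 100+26 = 126 > 120
    N3: 50+26 = 76 ≤ 110
    N9: 110+26 = 136 ≤ 160
Round 2 — N26 seizes.
  N26 sheds 126 L/s to N25, N3: 63 each.
    N25: 90+63 = 153 > 130
    N3: 76+63 = 139 > 110
Round 3 — N25, N3 seize.
  N25 sheds 153 L/s to N22, N9: 76 each (1 lost).
    N22: 86+76 = 162 > 100
    N9: 136+76 = 212 > 160
  N3 sheds 139 L/s to N18, N22: 69 each (1 lost).
    N18: 140+69 = 209 > 160
    N22: 162+69 = 231 > 100
Round 4 — N18, N22, N9 seize.
  N18 sheds 209 L/s to N12: 209 each.
    N12: 136+209 = 345 > 150
  N22 sheds 231 L/s to N12: 231 each.
    N12: 345+231 = 576 > 150
  N9 sheds 212 L/s to N12, N20, N28, N6: 53 each.
    N12: 576+53 = 629 > 150
    N20: 76+53 = 129 > 90
    N28: 70+53 = 123 ≤ 130
    N6: 110+53 = 163 > 140
Round 5 — N12, N20, N6 seize.
  N12 sheds 629 L/s: no online neighbours, lost.
  N20 sheds 129 L/s: no online neighbours, lost.
  N6 sheds 163 L/s: no online neighbours, lost.
No further seizures.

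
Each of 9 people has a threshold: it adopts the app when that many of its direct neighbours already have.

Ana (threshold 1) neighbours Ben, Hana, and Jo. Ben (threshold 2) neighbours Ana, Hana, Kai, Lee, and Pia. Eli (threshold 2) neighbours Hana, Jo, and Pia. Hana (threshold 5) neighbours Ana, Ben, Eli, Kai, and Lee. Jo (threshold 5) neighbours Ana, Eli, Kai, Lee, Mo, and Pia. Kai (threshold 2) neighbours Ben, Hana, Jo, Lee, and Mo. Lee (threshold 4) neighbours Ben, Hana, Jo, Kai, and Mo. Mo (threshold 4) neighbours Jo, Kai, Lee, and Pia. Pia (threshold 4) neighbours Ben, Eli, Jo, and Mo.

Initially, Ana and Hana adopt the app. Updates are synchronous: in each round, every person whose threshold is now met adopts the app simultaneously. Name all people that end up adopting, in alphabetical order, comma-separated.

Ana, Ben, Hana, Kai

Round 1 — Ana, Hana adopt the app (initial).
Round 2 — checking thresholds:
  Ben: 2 of 5 neighbours ≥ 2, adopts the app.
  Eli: 1 of 3 neighbours < 2, below threshold.
  Jo: 1 of 6 neighbours < 5, below threshold.
  Kai: 1 of 5 neighbours < 2, below threshold.
  Lee: 1 of 5 neighbours < 4, below threshold.
Round 3 — checking thresholds:
  Eli: 1 of 3 neighbours < 2, below threshold.
  Jo: 1 of 6 neighbours < 5, below threshold.
  Kai: 2 of 5 neighbours ≥ 2, adopts the app.
  Lee: 2 of 5 neighbours < 4, below threshold.
  Pia: 1 of 4 neighbours < 4, below threshold.
Round 4 — no new adoptions; cascade stops.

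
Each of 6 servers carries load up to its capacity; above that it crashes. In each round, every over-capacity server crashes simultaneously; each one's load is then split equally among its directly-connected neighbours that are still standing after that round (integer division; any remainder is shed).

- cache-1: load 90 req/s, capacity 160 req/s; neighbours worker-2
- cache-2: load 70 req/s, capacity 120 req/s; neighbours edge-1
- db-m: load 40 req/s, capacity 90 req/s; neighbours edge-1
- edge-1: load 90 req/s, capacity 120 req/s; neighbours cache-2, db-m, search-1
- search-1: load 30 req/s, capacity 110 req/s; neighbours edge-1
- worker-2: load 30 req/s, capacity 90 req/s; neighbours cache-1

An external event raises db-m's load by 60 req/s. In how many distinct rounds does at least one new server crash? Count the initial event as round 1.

3

Round 1 — db-m at 100 > 90. db-m crashes.
  db-m sheds 100 req/s to edge-1: 100 each.
    edge-1: 90+100 = 190 > 120
Round 2 — edge-1 crashes.
  edge-1 sheds 190 req/s to cache-2, search-1: 95 each.
    cache-2: 70+95 = 165 > 120
    search-1: 30+95 = 125 > 110
Round 3 — cache-2, search-1 crash.
  cache-2 sheds 165 req/s: no online neighbours, lost.
  search-1 sheds 125 req/s: no online neighbours, lost.
No further crashes.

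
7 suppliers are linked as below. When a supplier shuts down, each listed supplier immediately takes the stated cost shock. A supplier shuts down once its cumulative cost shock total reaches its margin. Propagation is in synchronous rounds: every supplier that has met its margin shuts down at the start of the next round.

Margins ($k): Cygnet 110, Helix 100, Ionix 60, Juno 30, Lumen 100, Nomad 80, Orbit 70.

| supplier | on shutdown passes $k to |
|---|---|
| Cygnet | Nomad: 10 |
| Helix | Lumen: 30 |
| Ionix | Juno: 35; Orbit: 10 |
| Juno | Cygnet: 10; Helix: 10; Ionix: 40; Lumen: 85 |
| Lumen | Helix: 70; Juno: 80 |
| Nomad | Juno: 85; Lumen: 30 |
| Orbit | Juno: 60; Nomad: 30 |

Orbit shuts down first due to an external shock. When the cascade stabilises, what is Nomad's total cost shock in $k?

30

Round 1 — Orbit shuts down (initial).
  Juno: +60 → 60 ≥ 30
  Nomad: +30 → 30 < 80
Round 2 — Juno shuts down.
  Cygnet: +10 → 10 < 110
  Helix: +10 → 10 < 100
  Ionix: +40 → 40 < 60
  Lumen: +85 → 85 < 100
No further shutdowns.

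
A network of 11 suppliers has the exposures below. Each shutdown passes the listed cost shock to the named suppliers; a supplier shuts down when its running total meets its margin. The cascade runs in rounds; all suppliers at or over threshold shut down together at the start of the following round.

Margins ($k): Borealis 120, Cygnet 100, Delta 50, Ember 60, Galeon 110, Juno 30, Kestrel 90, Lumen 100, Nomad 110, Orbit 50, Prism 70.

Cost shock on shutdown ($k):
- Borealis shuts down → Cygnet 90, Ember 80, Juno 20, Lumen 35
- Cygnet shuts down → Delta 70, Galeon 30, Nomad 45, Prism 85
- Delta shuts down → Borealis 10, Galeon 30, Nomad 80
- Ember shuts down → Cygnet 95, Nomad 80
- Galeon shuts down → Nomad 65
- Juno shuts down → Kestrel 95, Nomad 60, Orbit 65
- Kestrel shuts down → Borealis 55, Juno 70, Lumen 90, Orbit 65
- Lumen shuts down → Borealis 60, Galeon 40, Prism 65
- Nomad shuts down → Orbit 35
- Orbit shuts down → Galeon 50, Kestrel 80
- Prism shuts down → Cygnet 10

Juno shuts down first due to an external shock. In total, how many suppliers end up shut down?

3

Round 1 — Juno shuts down (initial).
  Kestrel: +95 → 95 ≥ 90
  Nomad: +60 → 60 < 110
  Orbit: +65 → 65 ≥ 50
Round 2 — Kestrel, Orbit shut down.
  Borealis: +55 → 55 < 120
  Galeon: +50 → 50 < 110
  Lumen: +90 → 90 < 100
No further shutdowns.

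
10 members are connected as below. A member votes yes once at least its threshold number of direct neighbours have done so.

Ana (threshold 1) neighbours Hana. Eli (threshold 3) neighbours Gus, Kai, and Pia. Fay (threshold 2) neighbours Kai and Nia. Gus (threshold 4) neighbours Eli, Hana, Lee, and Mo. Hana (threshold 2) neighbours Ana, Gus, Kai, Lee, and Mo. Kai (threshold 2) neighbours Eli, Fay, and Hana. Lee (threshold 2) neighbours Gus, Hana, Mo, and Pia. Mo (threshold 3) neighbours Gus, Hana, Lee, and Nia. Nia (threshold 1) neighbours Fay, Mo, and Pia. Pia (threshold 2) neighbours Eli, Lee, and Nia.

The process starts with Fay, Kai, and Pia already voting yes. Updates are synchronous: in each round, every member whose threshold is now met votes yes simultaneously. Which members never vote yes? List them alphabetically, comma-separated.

Round 1 — Fay, Kai, Pia vote yes (initial).
Round 2 — checking thresholds:
  Eli: 2 of 3 neighbours < 3, not yet.
  Hana: 1 of 5 neighbours < 2, not yet.
  Lee: 1 of 4 neighbours < 2, not yet.
  Nia: 2 of 3 neighbours ≥ 1, votes yes.
Round 3 — no new yes votes; cascade stops.

Ana, Eli, Gus, Hana, Lee, Mo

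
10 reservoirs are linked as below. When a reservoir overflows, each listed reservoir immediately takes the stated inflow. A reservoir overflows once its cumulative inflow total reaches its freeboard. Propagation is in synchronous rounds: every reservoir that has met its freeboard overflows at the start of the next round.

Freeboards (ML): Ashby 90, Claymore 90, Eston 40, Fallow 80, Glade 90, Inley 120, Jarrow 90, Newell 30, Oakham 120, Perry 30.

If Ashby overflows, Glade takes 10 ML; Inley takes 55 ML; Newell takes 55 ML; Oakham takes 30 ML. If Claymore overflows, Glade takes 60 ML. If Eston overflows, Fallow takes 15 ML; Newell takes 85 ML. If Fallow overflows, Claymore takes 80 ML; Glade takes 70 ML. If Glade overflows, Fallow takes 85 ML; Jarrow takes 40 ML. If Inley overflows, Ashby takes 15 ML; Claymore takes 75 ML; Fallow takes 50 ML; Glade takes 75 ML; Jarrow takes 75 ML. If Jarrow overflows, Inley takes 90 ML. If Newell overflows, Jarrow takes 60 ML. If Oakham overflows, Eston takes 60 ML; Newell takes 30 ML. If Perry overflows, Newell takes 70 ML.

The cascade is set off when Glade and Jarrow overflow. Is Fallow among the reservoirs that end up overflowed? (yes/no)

yes

Round 1 — Glade, Jarrow overflow (initial).
  Fallow: +85 → 85 ≥ 80
  Inley: +90 → 90 < 120
Round 2 — Fallow overflows.
  Claymore: +80 → 80 < 90
No further overflows.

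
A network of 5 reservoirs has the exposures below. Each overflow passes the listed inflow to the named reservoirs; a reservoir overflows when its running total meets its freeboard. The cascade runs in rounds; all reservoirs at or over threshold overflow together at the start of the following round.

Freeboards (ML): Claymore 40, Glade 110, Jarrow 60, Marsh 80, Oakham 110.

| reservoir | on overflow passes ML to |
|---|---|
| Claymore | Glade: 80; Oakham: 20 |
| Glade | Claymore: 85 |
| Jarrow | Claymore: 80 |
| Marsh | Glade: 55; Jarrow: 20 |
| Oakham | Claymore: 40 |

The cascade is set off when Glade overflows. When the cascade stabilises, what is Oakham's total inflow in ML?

20

Round 1 — Glade overflows (initial).
  Claymore: +85 → 85 ≥ 40
Round 2 — Claymore overflows.
  Oakham: +20 → 20 < 110
No further overflows.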